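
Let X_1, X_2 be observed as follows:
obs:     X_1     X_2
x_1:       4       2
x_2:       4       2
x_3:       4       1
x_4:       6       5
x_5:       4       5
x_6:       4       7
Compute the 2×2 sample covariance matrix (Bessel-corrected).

Step 1 — column means:
  mean(X_1) = (4 + 4 + 4 + 6 + 4 + 4) / 6 = 26/6 = 4.3333
  mean(X_2) = (2 + 2 + 1 + 5 + 5 + 7) / 6 = 22/6 = 3.6667

Step 2 — sample covariance S[i,j] = (1/(n-1)) · Σ_k (x_{k,i} - mean_i) · (x_{k,j} - mean_j), with n-1 = 5.
  S[X_1,X_1] = ((-0.3333)·(-0.3333) + (-0.3333)·(-0.3333) + (-0.3333)·(-0.3333) + (1.6667)·(1.6667) + (-0.3333)·(-0.3333) + (-0.3333)·(-0.3333)) / 5 = 3.3333/5 = 0.6667
  S[X_1,X_2] = ((-0.3333)·(-1.6667) + (-0.3333)·(-1.6667) + (-0.3333)·(-2.6667) + (1.6667)·(1.3333) + (-0.3333)·(1.3333) + (-0.3333)·(3.3333)) / 5 = 2.6667/5 = 0.5333
  S[X_2,X_2] = ((-1.6667)·(-1.6667) + (-1.6667)·(-1.6667) + (-2.6667)·(-2.6667) + (1.3333)·(1.3333) + (1.3333)·(1.3333) + (3.3333)·(3.3333)) / 5 = 27.3333/5 = 5.4667

S is symmetric (S[j,i] = S[i,j]). Assembling:

S = [[0.6667, 0.5333],
 [0.5333, 5.4667]]


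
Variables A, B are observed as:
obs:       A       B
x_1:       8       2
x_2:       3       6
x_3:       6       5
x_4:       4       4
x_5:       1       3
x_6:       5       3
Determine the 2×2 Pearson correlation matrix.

Step 1 — column means:
  mean(A) = (8 + 3 + 6 + 4 + 1 + 5) / 6 = 27/6 = 4.5
  mean(B) = (2 + 6 + 5 + 4 + 3 + 3) / 6 = 23/6 = 3.8333

Step 2 — sample variances and covariances s[i,j] = (1/(n-1)) · Σ_k (x_{k,i} - mean_i) · (x_{k,j} - mean_j), with n-1 = 5:
  s[A,A] = ((3.5)·(3.5) + (-1.5)·(-1.5) + (1.5)·(1.5) + (-0.5)·(-0.5) + (-3.5)·(-3.5) + (0.5)·(0.5)) / 5 = 29.5/5 = 5.9
  s[A,B] = ((3.5)·(-1.8333) + (-1.5)·(2.1667) + (1.5)·(1.1667) + (-0.5)·(0.1667) + (-3.5)·(-0.8333) + (0.5)·(-0.8333)) / 5 = -5.5/5 = -1.1
  s[B,B] = ((-1.8333)·(-1.8333) + (2.1667)·(2.1667) + (1.1667)·(1.1667) + (0.1667)·(0.1667) + (-0.8333)·(-0.8333) + (-0.8333)·(-0.8333)) / 5 = 10.8333/5 = 2.1667
  Sample standard deviations s_i = √(s[i,i]):
  s(A) = √(5.9) = 2.429
  s(B) = √(2.1667) = 1.472

Step 3 — r_{ij} = s_{ij} / (s_i · s_j):
  r[A,A] = 1 (diagonal).
  r[A,B] = -1.1 / (2.429 · 1.472) = -1.1 / 3.5754 = -0.3077
  r[B,B] = 1 (diagonal).

R is symmetric with unit diagonal. Assembling:

R = [[1, -0.3077],
 [-0.3077, 1]]


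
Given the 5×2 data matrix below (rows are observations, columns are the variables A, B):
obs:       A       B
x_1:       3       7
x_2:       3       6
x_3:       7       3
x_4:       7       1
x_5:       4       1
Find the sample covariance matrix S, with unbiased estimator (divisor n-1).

Step 1 — column means:
  mean(A) = (3 + 3 + 7 + 7 + 4) / 5 = 24/5 = 4.8
  mean(B) = (7 + 6 + 3 + 1 + 1) / 5 = 18/5 = 3.6

Step 2 — sample covariance S[i,j] = (1/(n-1)) · Σ_k (x_{k,i} - mean_i) · (x_{k,j} - mean_j), with n-1 = 4.
  S[A,A] = ((-1.8)·(-1.8) + (-1.8)·(-1.8) + (2.2)·(2.2) + (2.2)·(2.2) + (-0.8)·(-0.8)) / 4 = 16.8/4 = 4.2
  S[A,B] = ((-1.8)·(3.4) + (-1.8)·(2.4) + (2.2)·(-0.6) + (2.2)·(-2.6) + (-0.8)·(-2.6)) / 4 = -15.4/4 = -3.85
  S[B,B] = ((3.4)·(3.4) + (2.4)·(2.4) + (-0.6)·(-0.6) + (-2.6)·(-2.6) + (-2.6)·(-2.6)) / 4 = 31.2/4 = 7.8

S is symmetric (S[j,i] = S[i,j]). Assembling:

S = [[4.2, -3.85],
 [-3.85, 7.8]]


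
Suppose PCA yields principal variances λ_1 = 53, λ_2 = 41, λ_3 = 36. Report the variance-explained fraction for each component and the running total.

Step 1 — total variance = trace(Sigma) = Σ λ_i = 53 + 41 + 36 = 130.

Step 2 — fraction explained by component i = λ_i / Σ λ:
  PC1: 53/130 = 0.4077
  PC2: 41/130 = 0.3154
  PC3: 36/130 = 0.2769

Step 3 — cumulative fraction after k components = (λ_1 + ... + λ_k) / Σ λ:
  k = 1: 53/130 = 0.4077
  k = 2: (53 + 41)/130 = 94/130 = 0.7231
  k = 3: (53 + 41 + 36)/130 = 130/130 = 1

Summary (fraction, with percent):

explained: PC1 0.4077 (40.77%), PC2 0.3154 (31.54%), PC3 0.2769 (27.69%);  cumulative: 0.4077, 0.7231, 1


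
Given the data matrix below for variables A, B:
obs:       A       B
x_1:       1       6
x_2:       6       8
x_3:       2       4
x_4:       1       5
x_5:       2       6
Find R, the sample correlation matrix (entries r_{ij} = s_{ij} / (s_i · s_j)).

Step 1 — column means:
  mean(A) = (1 + 6 + 2 + 1 + 2) / 5 = 12/5 = 2.4
  mean(B) = (6 + 8 + 4 + 5 + 6) / 5 = 29/5 = 5.8

Step 2 — sample variances and covariances s[i,j] = (1/(n-1)) · Σ_k (x_{k,i} - mean_i) · (x_{k,j} - mean_j), with n-1 = 4:
  s[A,A] = ((-1.4)·(-1.4) + (3.6)·(3.6) + (-0.4)·(-0.4) + (-1.4)·(-1.4) + (-0.4)·(-0.4)) / 4 = 17.2/4 = 4.3
  s[A,B] = ((-1.4)·(0.2) + (3.6)·(2.2) + (-0.4)·(-1.8) + (-1.4)·(-0.8) + (-0.4)·(0.2)) / 4 = 9.4/4 = 2.35
  s[B,B] = ((0.2)·(0.2) + (2.2)·(2.2) + (-1.8)·(-1.8) + (-0.8)·(-0.8) + (0.2)·(0.2)) / 4 = 8.8/4 = 2.2
  Sample standard deviations s_i = √(s[i,i]):
  s(A) = √(4.3) = 2.0736
  s(B) = √(2.2) = 1.4832

Step 3 — r_{ij} = s_{ij} / (s_i · s_j):
  r[A,A] = 1 (diagonal).
  r[A,B] = 2.35 / (2.0736 · 1.4832) = 2.35 / 3.0757 = 0.7641
  r[B,B] = 1 (diagonal).

R is symmetric with unit diagonal. Assembling:

R = [[1, 0.7641],
 [0.7641, 1]]


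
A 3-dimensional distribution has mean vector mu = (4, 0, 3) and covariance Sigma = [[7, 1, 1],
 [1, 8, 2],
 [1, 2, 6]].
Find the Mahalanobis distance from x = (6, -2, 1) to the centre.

Step 1 — centre the observation: (x - mu) = (2, -2, -2).

Step 2 — invert Sigma (cofactor / det for 3×3, or solve directly):
  Sigma^{-1} = [[0.1477, -0.0134, -0.0201],
 [-0.0134, 0.1376, -0.0436],
 [-0.0201, -0.0436, 0.1846]].

Step 3 — form the quadratic (x - mu)^T · Sigma^{-1} · (x - mu):
  Sigma^{-1} · (x - mu) = (0.3624, -0.2148, -0.3221).
  (x - mu)^T · [Sigma^{-1} · (x - mu)] = (2)·(0.3624) + (-2)·(-0.2148) + (-2)·(-0.3221) = 1.7987.

Step 4 — take square root: d = √(1.7987) ≈ 1.3411.

d(x, mu) = √(1.7987) ≈ 1.3411


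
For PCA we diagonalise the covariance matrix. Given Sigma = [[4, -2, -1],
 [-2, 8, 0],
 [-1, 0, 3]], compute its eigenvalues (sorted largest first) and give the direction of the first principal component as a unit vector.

Step 1 — characteristic polynomial p(λ) = det(λI - Sigma) = λ³ - tr·λ² + c_1·λ - det, where tr = trace, c_1 = sum of the principal 2×2 minors, det = det(Sigma):
  tr = 4 + 8 + 3 = 15,
  c_1 = (4·8 - (-2)²) + (4·3 - (-1)²) + (8·3 - (0)²) = 28 + 11 + 24 = 63,
  det = 4·(8·3 - (0)²) - (-2)·((-2)·3 - (0)·(-1)) + (-1)·((-2)·(0) - 8·(-1)) = 4·(24) - (-2)·(-6) + (-1)·(8) = 76.
  So p(λ) = λ³ - 15λ² + 63λ - 76.
Step 2 — look for an integer root (rational root theorem: any rational root is an integer divisor of 76). Testing λ = 4:
  p(4) = 64 - 240 + 252 - 76 = 0  ✓
  Dividing out (λ - 4): p(λ) = (λ - 4)(λ² - 11λ + 19).
Step 3 — remaining eigenvalues from the quadratic λ² - 11λ + 19 = 0:
  Δ = 11² - 4·19 = 121 - 76 = 45,  λ = (11 ± √45)/2 = (11 ± 6.7082)/2 ≈ 8.8541 or 2.1459.
  Sorted: λ_1 = 8.8541,  λ_2 = 4,  λ_3 = 2.1459  (check: sum = 15 = tr ✓).

Step 4 — unit eigenvector for λ_1 ≈ 8.8541: v spans the null space of (Sigma - λ_1 I), whose rows are
  r_1 = (-4.8541, -2, -1),  r_2 = (-2, -0.8541, 0),  r_3 = (-1, 0, -5.8541).
  v is orthogonal to every row, so take v ∝ r_1 × r_3 = ((-2)·(-5.8541) - (-1)·(0), (-1)·(-1) - (-4.8541)·(-5.8541), (-4.8541)·(0) - (-2)·(-1)) ≈ (11.7082, -27.4164, -2).
  Let u = (11.7082, -27.4164, -2).
  ||u|| = √((11.7082)² + (-27.4164)² + (-2)²) = √(892.7415) ≈ 29.8788,  v_1 = u/||u|| ≈ (0.3919, -0.9176, -0.0669) (||v_1|| = 1).

λ_1 = 8.8541,  λ_2 = 4,  λ_3 = 2.1459;  v_1 ≈ (0.3919, -0.9176, -0.0669)


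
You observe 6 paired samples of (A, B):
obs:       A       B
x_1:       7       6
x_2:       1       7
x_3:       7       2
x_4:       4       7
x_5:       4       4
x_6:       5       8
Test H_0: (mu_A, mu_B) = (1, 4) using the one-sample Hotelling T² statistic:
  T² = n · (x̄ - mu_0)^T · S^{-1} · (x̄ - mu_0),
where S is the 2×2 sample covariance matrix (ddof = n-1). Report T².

Step 1 — sample mean vector:
  mean(A) = (7 + 1 + 7 + 4 + 4 + 5) / 6 = 28/6 = 4.6667
  mean(B) = (6 + 7 + 2 + 7 + 4 + 8) / 6 = 34/6 = 5.6667
  x̄ = (4.6667, 5.6667),  deviation x̄ - mu_0 = (4.6667, 5.6667) - (1, 4) = (3.6667, 1.6667).

Step 2 — sample covariance matrix, S[i,j] = (1/(n-1)) · Σ_k (x_{k,i} - mean_i) · (x_{k,j} - mean_j), divisor n-1 = 5:
  S[A,A] = ((2.3333)·(2.3333) + (-3.6667)·(-3.6667) + (2.3333)·(2.3333) + (-0.6667)·(-0.6667) + (-0.6667)·(-0.6667) + (0.3333)·(0.3333)) / 5 = 25.3333/5 = 5.0667
  S[A,B] = ((2.3333)·(0.3333) + (-3.6667)·(1.3333) + (2.3333)·(-3.6667) + (-0.6667)·(1.3333) + (-0.6667)·(-1.6667) + (0.3333)·(2.3333)) / 5 = -11.6667/5 = -2.3333
  S[B,B] = ((0.3333)·(0.3333) + (1.3333)·(1.3333) + (-3.6667)·(-3.6667) + (1.3333)·(1.3333) + (-1.6667)·(-1.6667) + (2.3333)·(2.3333)) / 5 = 25.3333/5 = 5.0667
  S = [[5.0667, -2.3333],
 [-2.3333, 5.0667]].

Step 3 — invert S. det(S) = 5.0667·5.0667 - (-2.3333)² = 20.2267.
  S^{-1} = (1/det) · [[d, -b], [-b, a]] = [[0.2505, 0.1154],
 [0.1154, 0.2505]].

Step 4 — quadratic form (x̄ - mu_0)^T · S^{-1} · (x̄ - mu_0):
  S^{-1} · (x̄ - mu_0) = (1.1107, 0.8405),
  (x̄ - mu_0)^T · [...] = (3.6667)·(1.1107) + (1.6667)·(0.8405) = 5.4735.

Step 5 — scale by n: T² = 6 · 5.4735 = 32.8411.

T² ≈ 32.8411


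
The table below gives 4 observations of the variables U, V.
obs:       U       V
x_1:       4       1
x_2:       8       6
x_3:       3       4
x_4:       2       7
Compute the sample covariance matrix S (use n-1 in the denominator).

Step 1 — column means:
  mean(U) = (4 + 8 + 3 + 2) / 4 = 17/4 = 4.25
  mean(V) = (1 + 6 + 4 + 7) / 4 = 18/4 = 4.5

Step 2 — sample covariance S[i,j] = (1/(n-1)) · Σ_k (x_{k,i} - mean_i) · (x_{k,j} - mean_j), with n-1 = 3.
  S[U,U] = ((-0.25)·(-0.25) + (3.75)·(3.75) + (-1.25)·(-1.25) + (-2.25)·(-2.25)) / 3 = 20.75/3 = 6.9167
  S[U,V] = ((-0.25)·(-3.5) + (3.75)·(1.5) + (-1.25)·(-0.5) + (-2.25)·(2.5)) / 3 = 1.5/3 = 0.5
  S[V,V] = ((-3.5)·(-3.5) + (1.5)·(1.5) + (-0.5)·(-0.5) + (2.5)·(2.5)) / 3 = 21/3 = 7

S is symmetric (S[j,i] = S[i,j]). Assembling:

S = [[6.9167, 0.5],
 [0.5, 7]]


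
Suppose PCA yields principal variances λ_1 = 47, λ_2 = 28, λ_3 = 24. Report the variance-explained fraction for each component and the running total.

Step 1 — total variance = trace(Sigma) = Σ λ_i = 47 + 28 + 24 = 99.

Step 2 — fraction explained by component i = λ_i / Σ λ:
  PC1: 47/99 = 0.4747
  PC2: 28/99 = 0.2828
  PC3: 24/99 = 0.2424

Step 3 — cumulative fraction after k components = (λ_1 + ... + λ_k) / Σ λ:
  k = 1: 47/99 = 0.4747
  k = 2: (47 + 28)/99 = 75/99 = 0.7576
  k = 3: (47 + 28 + 24)/99 = 99/99 = 1

Summary (fraction, with percent):

explained: PC1 0.4747 (47.47%), PC2 0.2828 (28.28%), PC3 0.2424 (24.24%);  cumulative: 0.4747, 0.7576, 1


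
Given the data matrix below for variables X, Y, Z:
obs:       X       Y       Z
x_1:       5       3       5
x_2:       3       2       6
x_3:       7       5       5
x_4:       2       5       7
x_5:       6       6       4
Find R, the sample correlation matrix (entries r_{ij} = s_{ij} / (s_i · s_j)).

Step 1 — column means:
  mean(X) = (5 + 3 + 7 + 2 + 6) / 5 = 23/5 = 4.6
  mean(Y) = (3 + 2 + 5 + 5 + 6) / 5 = 21/5 = 4.2
  mean(Z) = (5 + 6 + 5 + 7 + 4) / 5 = 27/5 = 5.4

Step 2 — sample variances and covariances s[i,j] = (1/(n-1)) · Σ_k (x_{k,i} - mean_i) · (x_{k,j} - mean_j), with n-1 = 4:
  s[X,X] = ((0.4)·(0.4) + (-1.6)·(-1.6) + (2.4)·(2.4) + (-2.6)·(-2.6) + (1.4)·(1.4)) / 4 = 17.2/4 = 4.3
  s[X,Y] = ((0.4)·(-1.2) + (-1.6)·(-2.2) + (2.4)·(0.8) + (-2.6)·(0.8) + (1.4)·(1.8)) / 4 = 5.4/4 = 1.35
  s[X,Z] = ((0.4)·(-0.4) + (-1.6)·(0.6) + (2.4)·(-0.4) + (-2.6)·(1.6) + (1.4)·(-1.4)) / 4 = -8.2/4 = -2.05
  s[Y,Y] = ((-1.2)·(-1.2) + (-2.2)·(-2.2) + (0.8)·(0.8) + (0.8)·(0.8) + (1.8)·(1.8)) / 4 = 10.8/4 = 2.7
  s[Y,Z] = ((-1.2)·(-0.4) + (-2.2)·(0.6) + (0.8)·(-0.4) + (0.8)·(1.6) + (1.8)·(-1.4)) / 4 = -2.4/4 = -0.6
  s[Z,Z] = ((-0.4)·(-0.4) + (0.6)·(0.6) + (-0.4)·(-0.4) + (1.6)·(1.6) + (-1.4)·(-1.4)) / 4 = 5.2/4 = 1.3
  Sample standard deviations s_i = √(s[i,i]):
  s(X) = √(4.3) = 2.0736
  s(Y) = √(2.7) = 1.6432
  s(Z) = √(1.3) = 1.1402

Step 3 — r_{ij} = s_{ij} / (s_i · s_j):
  r[X,X] = 1 (diagonal).
  r[X,Y] = 1.35 / (2.0736 · 1.6432) = 1.35 / 3.4073 = 0.3962
  r[X,Z] = -2.05 / (2.0736 · 1.1402) = -2.05 / 2.3643 = -0.8671
  r[Y,Y] = 1 (diagonal).
  r[Y,Z] = -0.6 / (1.6432 · 1.1402) = -0.6 / 1.8735 = -0.3203
  r[Z,Z] = 1 (diagonal).

R is symmetric with unit diagonal. Assembling:

R = [[1, 0.3962, -0.8671],
 [0.3962, 1, -0.3203],
 [-0.8671, -0.3203, 1]]


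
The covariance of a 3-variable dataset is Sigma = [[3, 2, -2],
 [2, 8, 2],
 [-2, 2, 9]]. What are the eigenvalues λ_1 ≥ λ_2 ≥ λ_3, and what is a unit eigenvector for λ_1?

Step 1 — characteristic polynomial p(λ) = det(λI - Sigma) = λ³ - tr·λ² + c_1·λ - det, where tr = trace, c_1 = sum of the principal 2×2 minors, det = det(Sigma):
  tr = 3 + 8 + 9 = 20,
  c_1 = (3·8 - (2)²) + (3·9 - (-2)²) + (8·9 - (2)²) = 20 + 23 + 68 = 111,
  det = 3·(8·9 - (2)²) - (2)·((2)·9 - (2)·(-2)) + (-2)·((2)·(2) - 8·(-2)) = 3·(68) - (2)·(22) + (-2)·(20) = 120.
  So p(λ) = λ³ - 20λ² + 111λ - 120.
Step 2 — look for an integer root (rational root theorem: any rational root is an integer divisor of 120). Testing λ = 8:
  p(8) = 512 - 1280 + 888 - 120 = 0  ✓
  Dividing out (λ - 8): p(λ) = (λ - 8)(λ² - 12λ + 15).
Step 3 — remaining eigenvalues from the quadratic λ² - 12λ + 15 = 0:
  Δ = 12² - 4·15 = 144 - 60 = 84,  λ = (12 ± √84)/2 = (12 ± 9.1652)/2 ≈ 10.5826 or 1.4174.
  Sorted: λ_1 = 10.5826,  λ_2 = 8,  λ_3 = 1.4174  (check: sum = 20 = tr ✓).

Step 4 — unit eigenvector for λ_1 ≈ 10.5826: v spans the null space of (Sigma - λ_1 I), whose rows are
  r_1 = (-7.5826, 2, -2),  r_2 = (2, -2.5826, 2),  r_3 = (-2, 2, -1.5826).
  v is orthogonal to every row, so take v ∝ r_1 × r_2 = ((2)·(2) - (-2)·(-2.5826), (-2)·(2) - (-7.5826)·(2), (-7.5826)·(-2.5826) - (2)·(2)) ≈ (-1.1652, 11.1652, 15.5826).
  Rescale (multiply by -1 so the first nonzero entry is positive): u = (1.1652, -11.1652, -15.5826).
  ||u|| = √((1.1652)² + (-11.1652)² + (-15.5826)²) = √(368.8348) ≈ 19.2051,  v_1 = u/||u|| ≈ (0.0607, -0.5814, -0.8114) (||v_1|| = 1).

λ_1 = 10.5826,  λ_2 = 8,  λ_3 = 1.4174;  v_1 ≈ (0.0607, -0.5814, -0.8114)


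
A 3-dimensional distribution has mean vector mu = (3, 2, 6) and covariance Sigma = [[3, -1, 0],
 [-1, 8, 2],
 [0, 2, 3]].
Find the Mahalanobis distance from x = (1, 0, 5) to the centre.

Step 1 — centre the observation: (x - mu) = (-2, -2, -1).

Step 2 — invert Sigma (cofactor / det for 3×3, or solve directly):
  Sigma^{-1} = [[0.3509, 0.0526, -0.0351],
 [0.0526, 0.1579, -0.1053],
 [-0.0351, -0.1053, 0.4035]].

Step 3 — form the quadratic (x - mu)^T · Sigma^{-1} · (x - mu):
  Sigma^{-1} · (x - mu) = (-0.7719, -0.3158, -0.1228).
  (x - mu)^T · [Sigma^{-1} · (x - mu)] = (-2)·(-0.7719) + (-2)·(-0.3158) + (-1)·(-0.1228) = 2.2982.

Step 4 — take square root: d = √(2.2982) ≈ 1.516.

d(x, mu) = √(2.2982) ≈ 1.516


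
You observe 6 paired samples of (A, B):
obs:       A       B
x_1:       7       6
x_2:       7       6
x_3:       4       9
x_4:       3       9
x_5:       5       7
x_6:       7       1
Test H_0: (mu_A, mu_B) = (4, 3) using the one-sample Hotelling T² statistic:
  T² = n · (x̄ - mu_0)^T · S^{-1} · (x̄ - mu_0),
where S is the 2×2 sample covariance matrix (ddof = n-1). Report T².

Step 1 — sample mean vector:
  mean(A) = (7 + 7 + 4 + 3 + 5 + 7) / 6 = 33/6 = 5.5
  mean(B) = (6 + 6 + 9 + 9 + 7 + 1) / 6 = 38/6 = 6.3333
  x̄ = (5.5, 6.3333),  deviation x̄ - mu_0 = (5.5, 6.3333) - (4, 3) = (1.5, 3.3333).

Step 2 — sample covariance matrix, S[i,j] = (1/(n-1)) · Σ_k (x_{k,i} - mean_i) · (x_{k,j} - mean_j), divisor n-1 = 5:
  S[A,A] = ((1.5)·(1.5) + (1.5)·(1.5) + (-1.5)·(-1.5) + (-2.5)·(-2.5) + (-0.5)·(-0.5) + (1.5)·(1.5)) / 5 = 15.5/5 = 3.1
  S[A,B] = ((1.5)·(-0.3333) + (1.5)·(-0.3333) + (-1.5)·(2.6667) + (-2.5)·(2.6667) + (-0.5)·(0.6667) + (1.5)·(-5.3333)) / 5 = -20/5 = -4
  S[B,B] = ((-0.3333)·(-0.3333) + (-0.3333)·(-0.3333) + (2.6667)·(2.6667) + (2.6667)·(2.6667) + (0.6667)·(0.6667) + (-5.3333)·(-5.3333)) / 5 = 43.3333/5 = 8.6667
  S = [[3.1, -4],
 [-4, 8.6667]].

Step 3 — invert S. det(S) = 3.1·8.6667 - (-4)² = 10.8667.
  S^{-1} = (1/det) · [[d, -b], [-b, a]] = [[0.7975, 0.3681],
 [0.3681, 0.2853]].

Step 4 — quadratic form (x̄ - mu_0)^T · S^{-1} · (x̄ - mu_0):
  S^{-1} · (x̄ - mu_0) = (2.4233, 1.5031),
  (x̄ - mu_0)^T · [...] = (1.5)·(2.4233) + (3.3333)·(1.5031) = 8.6452.

Step 5 — scale by n: T² = 6 · 8.6452 = 51.8712.

T² ≈ 51.8712


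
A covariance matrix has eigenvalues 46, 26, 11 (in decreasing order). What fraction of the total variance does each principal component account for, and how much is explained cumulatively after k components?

Step 1 — total variance = trace(Sigma) = Σ λ_i = 46 + 26 + 11 = 83.

Step 2 — fraction explained by component i = λ_i / Σ λ:
  PC1: 46/83 = 0.5542
  PC2: 26/83 = 0.3133
  PC3: 11/83 = 0.1325

Step 3 — cumulative fraction after k components = (λ_1 + ... + λ_k) / Σ λ:
  k = 1: 46/83 = 0.5542
  k = 2: (46 + 26)/83 = 72/83 = 0.8675
  k = 3: (46 + 26 + 11)/83 = 83/83 = 1

Summary (fraction, with percent):

explained: PC1 0.5542 (55.42%), PC2 0.3133 (31.33%), PC3 0.1325 (13.25%);  cumulative: 0.5542, 0.8675, 1


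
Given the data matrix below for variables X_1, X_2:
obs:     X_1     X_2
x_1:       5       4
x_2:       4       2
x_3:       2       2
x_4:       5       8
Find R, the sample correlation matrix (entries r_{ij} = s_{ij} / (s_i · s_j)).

Step 1 — column means:
  mean(X_1) = (5 + 4 + 2 + 5) / 4 = 16/4 = 4
  mean(X_2) = (4 + 2 + 2 + 8) / 4 = 16/4 = 4

Step 2 — sample variances and covariances s[i,j] = (1/(n-1)) · Σ_k (x_{k,i} - mean_i) · (x_{k,j} - mean_j), with n-1 = 3:
  s[X_1,X_1] = ((1)·(1) + (0)·(0) + (-2)·(-2) + (1)·(1)) / 3 = 6/3 = 2
  s[X_1,X_2] = ((1)·(0) + (0)·(-2) + (-2)·(-2) + (1)·(4)) / 3 = 8/3 = 2.6667
  s[X_2,X_2] = ((0)·(0) + (-2)·(-2) + (-2)·(-2) + (4)·(4)) / 3 = 24/3 = 8
  Sample standard deviations s_i = √(s[i,i]):
  s(X_1) = √(2) = 1.4142
  s(X_2) = √(8) = 2.8284

Step 3 — r_{ij} = s_{ij} / (s_i · s_j):
  r[X_1,X_1] = 1 (diagonal).
  r[X_1,X_2] = 2.6667 / (1.4142 · 2.8284) = 2.6667 / 4 = 0.6667
  r[X_2,X_2] = 1 (diagonal).

R is symmetric with unit diagonal. Assembling:

R = [[1, 0.6667],
 [0.6667, 1]]


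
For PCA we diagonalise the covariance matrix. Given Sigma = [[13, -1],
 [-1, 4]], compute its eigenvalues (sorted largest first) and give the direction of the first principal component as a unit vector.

Step 1 — characteristic polynomial of 2×2 Sigma:
  det(Sigma - λI) = λ² - trace · λ + det = 0.
  trace = 13 + 4 = 17, det = 13·4 - (-1)² = 51.
Step 2 — discriminant:
  Δ = trace² - 4·det = 289 - 204 = 85.
Step 3 — eigenvalues:
  λ = (trace ± √Δ)/2 = (17 ± 9.2195)/2,
  λ_1 = 13.1098,  λ_2 = 3.8902.

Step 4 — unit eigenvector for λ_1: solve (Sigma - λ_1 I)v = 0. First row:
  (13 - 13.1098)·v_x + (-1)·v_y = 0, i.e. (-0.1098)·v_x + (-1)·v_y = 0,
  so v ∝ (b, λ_1 - a) = (-1, 0.1098); multiply by -1 so the first entry is positive: u = (1, -0.1098).
  ||u|| = √((1)² + (-0.1098)²) = √(1.012) ≈ 1.006,
  v_1 = u/||u|| ≈ (0.994, -0.1091) (||v_1|| = 1).

λ_1 = 13.1098,  λ_2 = 3.8902;  v_1 ≈ (0.994, -0.1091)


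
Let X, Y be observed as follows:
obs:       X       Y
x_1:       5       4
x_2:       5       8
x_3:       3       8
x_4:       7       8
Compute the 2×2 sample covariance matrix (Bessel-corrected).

Step 1 — column means:
  mean(X) = (5 + 5 + 3 + 7) / 4 = 20/4 = 5
  mean(Y) = (4 + 8 + 8 + 8) / 4 = 28/4 = 7

Step 2 — sample covariance S[i,j] = (1/(n-1)) · Σ_k (x_{k,i} - mean_i) · (x_{k,j} - mean_j), with n-1 = 3.
  S[X,X] = ((0)·(0) + (0)·(0) + (-2)·(-2) + (2)·(2)) / 3 = 8/3 = 2.6667
  S[X,Y] = ((0)·(-3) + (0)·(1) + (-2)·(1) + (2)·(1)) / 3 = 0/3 = 0
  S[Y,Y] = ((-3)·(-3) + (1)·(1) + (1)·(1) + (1)·(1)) / 3 = 12/3 = 4

S is symmetric (S[j,i] = S[i,j]). Assembling:

S = [[2.6667, 0],
 [0, 4]]


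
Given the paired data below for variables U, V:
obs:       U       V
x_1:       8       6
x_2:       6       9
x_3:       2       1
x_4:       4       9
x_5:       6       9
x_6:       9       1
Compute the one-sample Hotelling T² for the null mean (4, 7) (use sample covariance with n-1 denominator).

Step 1 — sample mean vector:
  mean(U) = (8 + 6 + 2 + 4 + 6 + 9) / 6 = 35/6 = 5.8333
  mean(V) = (6 + 9 + 1 + 9 + 9 + 1) / 6 = 35/6 = 5.8333
  x̄ = (5.8333, 5.8333),  deviation x̄ - mu_0 = (5.8333, 5.8333) - (4, 7) = (1.8333, -1.1667).

Step 2 — sample covariance matrix, S[i,j] = (1/(n-1)) · Σ_k (x_{k,i} - mean_i) · (x_{k,j} - mean_j), divisor n-1 = 5:
  S[U,U] = ((2.1667)·(2.1667) + (0.1667)·(0.1667) + (-3.8333)·(-3.8333) + (-1.8333)·(-1.8333) + (0.1667)·(0.1667) + (3.1667)·(3.1667)) / 5 = 32.8333/5 = 6.5667
  S[U,V] = ((2.1667)·(0.1667) + (0.1667)·(3.1667) + (-3.8333)·(-4.8333) + (-1.8333)·(3.1667) + (0.1667)·(3.1667) + (3.1667)·(-4.8333)) / 5 = -1.1667/5 = -0.2333
  S[V,V] = ((0.1667)·(0.1667) + (3.1667)·(3.1667) + (-4.8333)·(-4.8333) + (3.1667)·(3.1667) + (3.1667)·(3.1667) + (-4.8333)·(-4.8333)) / 5 = 76.8333/5 = 15.3667
  S = [[6.5667, -0.2333],
 [-0.2333, 15.3667]].

Step 3 — invert S. det(S) = 6.5667·15.3667 - (-0.2333)² = 100.8533.
  S^{-1} = (1/det) · [[d, -b], [-b, a]] = [[0.1524, 0.0023],
 [0.0023, 0.0651]].

Step 4 — quadratic form (x̄ - mu_0)^T · S^{-1} · (x̄ - mu_0):
  S^{-1} · (x̄ - mu_0) = (0.2766, -0.0717),
  (x̄ - mu_0)^T · [...] = (1.8333)·(0.2766) + (-1.1667)·(-0.0717) = 0.5908.

Step 5 — scale by n: T² = 6 · 0.5908 = 3.5451.

T² ≈ 3.5451


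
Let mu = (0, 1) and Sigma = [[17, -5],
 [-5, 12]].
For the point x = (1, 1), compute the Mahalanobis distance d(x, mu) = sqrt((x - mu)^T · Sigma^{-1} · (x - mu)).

Step 1 — centre the observation: (x - mu) = (1, 0).

Step 2 — invert Sigma. det(Sigma) = 17·12 - (-5)² = 179.
  Sigma^{-1} = (1/det) · [[d, -b], [-b, a]] = [[0.067, 0.0279],
 [0.0279, 0.095]].

Step 3 — form the quadratic (x - mu)^T · Sigma^{-1} · (x - mu):
  Sigma^{-1} · (x - mu) = (0.067, 0.0279).
  (x - mu)^T · [Sigma^{-1} · (x - mu)] = (1)·(0.067) + (0)·(0.0279) = 0.067.

Step 4 — take square root: d = √(0.067) ≈ 0.2589.

d(x, mu) = √(0.067) ≈ 0.2589


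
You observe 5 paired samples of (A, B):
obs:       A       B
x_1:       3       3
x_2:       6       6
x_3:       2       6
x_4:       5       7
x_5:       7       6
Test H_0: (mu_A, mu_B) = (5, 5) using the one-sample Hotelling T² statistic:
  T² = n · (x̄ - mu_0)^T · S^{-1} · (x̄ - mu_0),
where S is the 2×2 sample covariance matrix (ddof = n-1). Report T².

Step 1 — sample mean vector:
  mean(A) = (3 + 6 + 2 + 5 + 7) / 5 = 23/5 = 4.6
  mean(B) = (3 + 6 + 6 + 7 + 6) / 5 = 28/5 = 5.6
  x̄ = (4.6, 5.6),  deviation x̄ - mu_0 = (4.6, 5.6) - (5, 5) = (-0.4, 0.6).

Step 2 — sample covariance matrix, S[i,j] = (1/(n-1)) · Σ_k (x_{k,i} - mean_i) · (x_{k,j} - mean_j), divisor n-1 = 4:
  S[A,A] = ((-1.6)·(-1.6) + (1.4)·(1.4) + (-2.6)·(-2.6) + (0.4)·(0.4) + (2.4)·(2.4)) / 4 = 17.2/4 = 4.3
  S[A,B] = ((-1.6)·(-2.6) + (1.4)·(0.4) + (-2.6)·(0.4) + (0.4)·(1.4) + (2.4)·(0.4)) / 4 = 5.2/4 = 1.3
  S[B,B] = ((-2.6)·(-2.6) + (0.4)·(0.4) + (0.4)·(0.4) + (1.4)·(1.4) + (0.4)·(0.4)) / 4 = 9.2/4 = 2.3
  S = [[4.3, 1.3],
 [1.3, 2.3]].

Step 3 — invert S. det(S) = 4.3·2.3 - (1.3)² = 8.2.
  S^{-1} = (1/det) · [[d, -b], [-b, a]] = [[0.2805, -0.1585],
 [-0.1585, 0.5244]].

Step 4 — quadratic form (x̄ - mu_0)^T · S^{-1} · (x̄ - mu_0):
  S^{-1} · (x̄ - mu_0) = (-0.2073, 0.378),
  (x̄ - mu_0)^T · [...] = (-0.4)·(-0.2073) + (0.6)·(0.378) = 0.3098.

Step 5 — scale by n: T² = 5 · 0.3098 = 1.5488.

T² ≈ 1.5488


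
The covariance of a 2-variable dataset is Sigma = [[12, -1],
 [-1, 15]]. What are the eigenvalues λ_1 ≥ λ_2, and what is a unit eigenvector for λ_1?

Step 1 — characteristic polynomial of 2×2 Sigma:
  det(Sigma - λI) = λ² - trace · λ + det = 0.
  trace = 12 + 15 = 27, det = 12·15 - (-1)² = 179.
Step 2 — discriminant:
  Δ = trace² - 4·det = 729 - 716 = 13.
Step 3 — eigenvalues:
  λ = (trace ± √Δ)/2 = (27 ± 3.6056)/2,
  λ_1 = 15.3028,  λ_2 = 11.6972.

Step 4 — unit eigenvector for λ_1: solve (Sigma - λ_1 I)v = 0. First row:
  (12 - 15.3028)·v_x + (-1)·v_y = 0, i.e. (-3.3028)·v_x + (-1)·v_y = 0,
  so v ∝ (b, λ_1 - a) = (-1, 3.3028); multiply by -1 so the first entry is positive: u = (1, -3.3028).
  ||u|| = √((1)² + (-3.3028)²) = √(11.9083) ≈ 3.4508,
  v_1 = u/||u|| ≈ (0.2898, -0.9571) (||v_1|| = 1).

λ_1 = 15.3028,  λ_2 = 11.6972;  v_1 ≈ (0.2898, -0.9571)


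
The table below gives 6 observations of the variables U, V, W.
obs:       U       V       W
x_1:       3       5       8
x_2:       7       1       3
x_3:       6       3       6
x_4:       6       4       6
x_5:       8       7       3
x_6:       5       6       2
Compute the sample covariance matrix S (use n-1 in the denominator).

Step 1 — column means:
  mean(U) = (3 + 7 + 6 + 6 + 8 + 5) / 6 = 35/6 = 5.8333
  mean(V) = (5 + 1 + 3 + 4 + 7 + 6) / 6 = 26/6 = 4.3333
  mean(W) = (8 + 3 + 6 + 6 + 3 + 2) / 6 = 28/6 = 4.6667

Step 2 — sample covariance S[i,j] = (1/(n-1)) · Σ_k (x_{k,i} - mean_i) · (x_{k,j} - mean_j), with n-1 = 5.
  S[U,U] = ((-2.8333)·(-2.8333) + (1.1667)·(1.1667) + (0.1667)·(0.1667) + (0.1667)·(0.1667) + (2.1667)·(2.1667) + (-0.8333)·(-0.8333)) / 5 = 14.8333/5 = 2.9667
  S[U,V] = ((-2.8333)·(0.6667) + (1.1667)·(-3.3333) + (0.1667)·(-1.3333) + (0.1667)·(-0.3333) + (2.1667)·(2.6667) + (-0.8333)·(1.6667)) / 5 = -1.6667/5 = -0.3333
  S[U,W] = ((-2.8333)·(3.3333) + (1.1667)·(-1.6667) + (0.1667)·(1.3333) + (0.1667)·(1.3333) + (2.1667)·(-1.6667) + (-0.8333)·(-2.6667)) / 5 = -12.3333/5 = -2.4667
  S[V,V] = ((0.6667)·(0.6667) + (-3.3333)·(-3.3333) + (-1.3333)·(-1.3333) + (-0.3333)·(-0.3333) + (2.6667)·(2.6667) + (1.6667)·(1.6667)) / 5 = 23.3333/5 = 4.6667
  S[V,W] = ((0.6667)·(3.3333) + (-3.3333)·(-1.6667) + (-1.3333)·(1.3333) + (-0.3333)·(1.3333) + (2.6667)·(-1.6667) + (1.6667)·(-2.6667)) / 5 = -3.3333/5 = -0.6667
  S[W,W] = ((3.3333)·(3.3333) + (-1.6667)·(-1.6667) + (1.3333)·(1.3333) + (1.3333)·(1.3333) + (-1.6667)·(-1.6667) + (-2.6667)·(-2.6667)) / 5 = 27.3333/5 = 5.4667

S is symmetric (S[j,i] = S[i,j]). Assembling:

S = [[2.9667, -0.3333, -2.4667],
 [-0.3333, 4.6667, -0.6667],
 [-2.4667, -0.6667, 5.4667]]


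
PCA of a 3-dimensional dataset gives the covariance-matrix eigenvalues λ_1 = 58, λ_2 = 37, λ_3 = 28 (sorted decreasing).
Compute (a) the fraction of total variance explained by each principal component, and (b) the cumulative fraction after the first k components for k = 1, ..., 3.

Step 1 — total variance = trace(Sigma) = Σ λ_i = 58 + 37 + 28 = 123.

Step 2 — fraction explained by component i = λ_i / Σ λ:
  PC1: 58/123 = 0.4715
  PC2: 37/123 = 0.3008
  PC3: 28/123 = 0.2276

Step 3 — cumulative fraction after k components = (λ_1 + ... + λ_k) / Σ λ:
  k = 1: 58/123 = 0.4715
  k = 2: (58 + 37)/123 = 95/123 = 0.7724
  k = 3: (58 + 37 + 28)/123 = 123/123 = 1

Summary (fraction, with percent):

explained: PC1 0.4715 (47.15%), PC2 0.3008 (30.08%), PC3 0.2276 (22.76%);  cumulative: 0.4715, 0.7724, 1


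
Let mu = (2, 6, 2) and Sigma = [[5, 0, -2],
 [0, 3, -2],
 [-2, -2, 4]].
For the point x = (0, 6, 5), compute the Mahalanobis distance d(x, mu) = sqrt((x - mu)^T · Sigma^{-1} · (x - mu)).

Step 1 — centre the observation: (x - mu) = (-2, 0, 3).

Step 2 — invert Sigma (cofactor / det for 3×3, or solve directly):
  Sigma^{-1} = [[0.2857, 0.1429, 0.2143],
 [0.1429, 0.5714, 0.3571],
 [0.2143, 0.3571, 0.5357]].

Step 3 — form the quadratic (x - mu)^T · Sigma^{-1} · (x - mu):
  Sigma^{-1} · (x - mu) = (0.0714, 0.7857, 1.1786).
  (x - mu)^T · [Sigma^{-1} · (x - mu)] = (-2)·(0.0714) + (0)·(0.7857) + (3)·(1.1786) = 3.3929.

Step 4 — take square root: d = √(3.3929) ≈ 1.842.

d(x, mu) = √(3.3929) ≈ 1.842


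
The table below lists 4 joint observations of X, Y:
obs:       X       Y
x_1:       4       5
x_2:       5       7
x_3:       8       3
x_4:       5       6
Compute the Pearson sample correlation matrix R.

Step 1 — column means:
  mean(X) = (4 + 5 + 8 + 5) / 4 = 22/4 = 5.5
  mean(Y) = (5 + 7 + 3 + 6) / 4 = 21/4 = 5.25

Step 2 — sample variances and covariances s[i,j] = (1/(n-1)) · Σ_k (x_{k,i} - mean_i) · (x_{k,j} - mean_j), with n-1 = 3:
  s[X,X] = ((-1.5)·(-1.5) + (-0.5)·(-0.5) + (2.5)·(2.5) + (-0.5)·(-0.5)) / 3 = 9/3 = 3
  s[X,Y] = ((-1.5)·(-0.25) + (-0.5)·(1.75) + (2.5)·(-2.25) + (-0.5)·(0.75)) / 3 = -6.5/3 = -2.1667
  s[Y,Y] = ((-0.25)·(-0.25) + (1.75)·(1.75) + (-2.25)·(-2.25) + (0.75)·(0.75)) / 3 = 8.75/3 = 2.9167
  Sample standard deviations s_i = √(s[i,i]):
  s(X) = √(3) = 1.7321
  s(Y) = √(2.9167) = 1.7078

Step 3 — r_{ij} = s_{ij} / (s_i · s_j):
  r[X,X] = 1 (diagonal).
  r[X,Y] = -2.1667 / (1.7321 · 1.7078) = -2.1667 / 2.958 = -0.7325
  r[Y,Y] = 1 (diagonal).

R is symmetric with unit diagonal. Assembling:

R = [[1, -0.7325],
 [-0.7325, 1]]


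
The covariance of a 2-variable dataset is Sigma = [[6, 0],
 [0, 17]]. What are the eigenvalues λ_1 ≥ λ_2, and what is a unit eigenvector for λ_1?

Step 1 — characteristic polynomial of 2×2 Sigma:
  det(Sigma - λI) = λ² - trace · λ + det = 0.
  trace = 6 + 17 = 23, det = 6·17 - (0)² = 102.
Step 2 — discriminant:
  Δ = trace² - 4·det = 529 - 408 = 121.
Step 3 — eigenvalues:
  λ = (trace ± √Δ)/2 = (23 ± 11)/2,
  λ_1 = 17,  λ_2 = 6.

Step 4 — unit eigenvector for λ_1: Sigma is diagonal, so its eigenvectors are the coordinate axes. λ_1 = 17 is the diagonal entry on the second coordinate axis, hence
  v_1 = (0, 1) (||v_1|| = 1).

λ_1 = 17,  λ_2 = 6;  v_1 ≈ (0, 1)


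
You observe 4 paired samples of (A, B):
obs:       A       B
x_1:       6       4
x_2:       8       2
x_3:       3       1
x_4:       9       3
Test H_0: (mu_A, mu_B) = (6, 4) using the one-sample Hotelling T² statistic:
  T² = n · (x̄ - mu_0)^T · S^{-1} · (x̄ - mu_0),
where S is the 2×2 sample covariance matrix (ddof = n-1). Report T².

Step 1 — sample mean vector:
  mean(A) = (6 + 8 + 3 + 9) / 4 = 26/4 = 6.5
  mean(B) = (4 + 2 + 1 + 3) / 4 = 10/4 = 2.5
  x̄ = (6.5, 2.5),  deviation x̄ - mu_0 = (6.5, 2.5) - (6, 4) = (0.5, -1.5).

Step 2 — sample covariance matrix, S[i,j] = (1/(n-1)) · Σ_k (x_{k,i} - mean_i) · (x_{k,j} - mean_j), divisor n-1 = 3:
  S[A,A] = ((-0.5)·(-0.5) + (1.5)·(1.5) + (-3.5)·(-3.5) + (2.5)·(2.5)) / 3 = 21/3 = 7
  S[A,B] = ((-0.5)·(1.5) + (1.5)·(-0.5) + (-3.5)·(-1.5) + (2.5)·(0.5)) / 3 = 5/3 = 1.6667
  S[B,B] = ((1.5)·(1.5) + (-0.5)·(-0.5) + (-1.5)·(-1.5) + (0.5)·(0.5)) / 3 = 5/3 = 1.6667
  S = [[7, 1.6667],
 [1.6667, 1.6667]].

Step 3 — invert S. det(S) = 7·1.6667 - (1.6667)² = 8.8889.
  S^{-1} = (1/det) · [[d, -b], [-b, a]] = [[0.1875, -0.1875],
 [-0.1875, 0.7875]].

Step 4 — quadratic form (x̄ - mu_0)^T · S^{-1} · (x̄ - mu_0):
  S^{-1} · (x̄ - mu_0) = (0.375, -1.275),
  (x̄ - mu_0)^T · [...] = (0.5)·(0.375) + (-1.5)·(-1.275) = 2.1.

Step 5 — scale by n: T² = 4 · 2.1 = 8.4.

T² ≈ 8.4


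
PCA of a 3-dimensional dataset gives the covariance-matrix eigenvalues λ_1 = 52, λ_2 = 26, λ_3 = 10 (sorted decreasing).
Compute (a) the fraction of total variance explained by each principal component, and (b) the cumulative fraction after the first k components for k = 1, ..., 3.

Step 1 — total variance = trace(Sigma) = Σ λ_i = 52 + 26 + 10 = 88.

Step 2 — fraction explained by component i = λ_i / Σ λ:
  PC1: 52/88 = 0.5909
  PC2: 26/88 = 0.2955
  PC3: 10/88 = 0.1136

Step 3 — cumulative fraction after k components = (λ_1 + ... + λ_k) / Σ λ:
  k = 1: 52/88 = 0.5909
  k = 2: (52 + 26)/88 = 78/88 = 0.8864
  k = 3: (52 + 26 + 10)/88 = 88/88 = 1

Summary (fraction, with percent):

explained: PC1 0.5909 (59.09%), PC2 0.2955 (29.55%), PC3 0.1136 (11.36%);  cumulative: 0.5909, 0.8864, 1


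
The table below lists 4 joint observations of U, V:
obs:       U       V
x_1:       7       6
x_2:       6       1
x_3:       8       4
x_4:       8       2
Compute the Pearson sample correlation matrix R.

Step 1 — column means:
  mean(U) = (7 + 6 + 8 + 8) / 4 = 29/4 = 7.25
  mean(V) = (6 + 1 + 4 + 2) / 4 = 13/4 = 3.25

Step 2 — sample variances and covariances s[i,j] = (1/(n-1)) · Σ_k (x_{k,i} - mean_i) · (x_{k,j} - mean_j), with n-1 = 3:
  s[U,U] = ((-0.25)·(-0.25) + (-1.25)·(-1.25) + (0.75)·(0.75) + (0.75)·(0.75)) / 3 = 2.75/3 = 0.9167
  s[U,V] = ((-0.25)·(2.75) + (-1.25)·(-2.25) + (0.75)·(0.75) + (0.75)·(-1.25)) / 3 = 1.75/3 = 0.5833
  s[V,V] = ((2.75)·(2.75) + (-2.25)·(-2.25) + (0.75)·(0.75) + (-1.25)·(-1.25)) / 3 = 14.75/3 = 4.9167
  Sample standard deviations s_i = √(s[i,i]):
  s(U) = √(0.9167) = 0.9574
  s(V) = √(4.9167) = 2.2174

Step 3 — r_{ij} = s_{ij} / (s_i · s_j):
  r[U,U] = 1 (diagonal).
  r[U,V] = 0.5833 / (0.9574 · 2.2174) = 0.5833 / 2.123 = 0.2748
  r[V,V] = 1 (diagonal).

R is symmetric with unit diagonal. Assembling:

R = [[1, 0.2748],
 [0.2748, 1]]


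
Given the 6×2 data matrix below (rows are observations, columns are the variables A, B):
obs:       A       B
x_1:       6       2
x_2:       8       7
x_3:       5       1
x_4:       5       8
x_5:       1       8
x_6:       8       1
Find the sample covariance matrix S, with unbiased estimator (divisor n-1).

Step 1 — column means:
  mean(A) = (6 + 8 + 5 + 5 + 1 + 8) / 6 = 33/6 = 5.5
  mean(B) = (2 + 7 + 1 + 8 + 8 + 1) / 6 = 27/6 = 4.5

Step 2 — sample covariance S[i,j] = (1/(n-1)) · Σ_k (x_{k,i} - mean_i) · (x_{k,j} - mean_j), with n-1 = 5.
  S[A,A] = ((0.5)·(0.5) + (2.5)·(2.5) + (-0.5)·(-0.5) + (-0.5)·(-0.5) + (-4.5)·(-4.5) + (2.5)·(2.5)) / 5 = 33.5/5 = 6.7
  S[A,B] = ((0.5)·(-2.5) + (2.5)·(2.5) + (-0.5)·(-3.5) + (-0.5)·(3.5) + (-4.5)·(3.5) + (2.5)·(-3.5)) / 5 = -19.5/5 = -3.9
  S[B,B] = ((-2.5)·(-2.5) + (2.5)·(2.5) + (-3.5)·(-3.5) + (3.5)·(3.5) + (3.5)·(3.5) + (-3.5)·(-3.5)) / 5 = 61.5/5 = 12.3

S is symmetric (S[j,i] = S[i,j]). Assembling:

S = [[6.7, -3.9],
 [-3.9, 12.3]]


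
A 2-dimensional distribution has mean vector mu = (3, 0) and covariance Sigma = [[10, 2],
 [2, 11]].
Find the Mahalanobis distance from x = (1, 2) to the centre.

Step 1 — centre the observation: (x - mu) = (-2, 2).

Step 2 — invert Sigma. det(Sigma) = 10·11 - (2)² = 106.
  Sigma^{-1} = (1/det) · [[d, -b], [-b, a]] = [[0.1038, -0.0189],
 [-0.0189, 0.0943]].

Step 3 — form the quadratic (x - mu)^T · Sigma^{-1} · (x - mu):
  Sigma^{-1} · (x - mu) = (-0.2453, 0.2264).
  (x - mu)^T · [Sigma^{-1} · (x - mu)] = (-2)·(-0.2453) + (2)·(0.2264) = 0.9434.

Step 4 — take square root: d = √(0.9434) ≈ 0.9713.

d(x, mu) = √(0.9434) ≈ 0.9713


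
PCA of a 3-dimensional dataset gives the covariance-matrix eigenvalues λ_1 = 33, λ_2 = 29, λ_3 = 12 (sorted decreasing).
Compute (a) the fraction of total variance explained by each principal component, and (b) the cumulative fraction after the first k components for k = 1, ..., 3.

Step 1 — total variance = trace(Sigma) = Σ λ_i = 33 + 29 + 12 = 74.

Step 2 — fraction explained by component i = λ_i / Σ λ:
  PC1: 33/74 = 0.4459
  PC2: 29/74 = 0.3919
  PC3: 12/74 = 0.1622

Step 3 — cumulative fraction after k components = (λ_1 + ... + λ_k) / Σ λ:
  k = 1: 33/74 = 0.4459
  k = 2: (33 + 29)/74 = 62/74 = 0.8378
  k = 3: (33 + 29 + 12)/74 = 74/74 = 1

Summary (fraction, with percent):

explained: PC1 0.4459 (44.59%), PC2 0.3919 (39.19%), PC3 0.1622 (16.22%);  cumulative: 0.4459, 0.8378, 1


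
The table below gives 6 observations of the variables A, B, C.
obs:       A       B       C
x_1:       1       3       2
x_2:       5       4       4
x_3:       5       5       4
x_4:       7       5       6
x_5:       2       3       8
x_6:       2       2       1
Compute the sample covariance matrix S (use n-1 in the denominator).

Step 1 — column means:
  mean(A) = (1 + 5 + 5 + 7 + 2 + 2) / 6 = 22/6 = 3.6667
  mean(B) = (3 + 4 + 5 + 5 + 3 + 2) / 6 = 22/6 = 3.6667
  mean(C) = (2 + 4 + 4 + 6 + 8 + 1) / 6 = 25/6 = 4.1667

Step 2 — sample covariance S[i,j] = (1/(n-1)) · Σ_k (x_{k,i} - mean_i) · (x_{k,j} - mean_j), with n-1 = 5.
  S[A,A] = ((-2.6667)·(-2.6667) + (1.3333)·(1.3333) + (1.3333)·(1.3333) + (3.3333)·(3.3333) + (-1.6667)·(-1.6667) + (-1.6667)·(-1.6667)) / 5 = 27.3333/5 = 5.4667
  S[A,B] = ((-2.6667)·(-0.6667) + (1.3333)·(0.3333) + (1.3333)·(1.3333) + (3.3333)·(1.3333) + (-1.6667)·(-0.6667) + (-1.6667)·(-1.6667)) / 5 = 12.3333/5 = 2.4667
  S[A,C] = ((-2.6667)·(-2.1667) + (1.3333)·(-0.1667) + (1.3333)·(-0.1667) + (3.3333)·(1.8333) + (-1.6667)·(3.8333) + (-1.6667)·(-3.1667)) / 5 = 10.3333/5 = 2.0667
  S[B,B] = ((-0.6667)·(-0.6667) + (0.3333)·(0.3333) + (1.3333)·(1.3333) + (1.3333)·(1.3333) + (-0.6667)·(-0.6667) + (-1.6667)·(-1.6667)) / 5 = 7.3333/5 = 1.4667
  S[B,C] = ((-0.6667)·(-2.1667) + (0.3333)·(-0.1667) + (1.3333)·(-0.1667) + (1.3333)·(1.8333) + (-0.6667)·(3.8333) + (-1.6667)·(-3.1667)) / 5 = 6.3333/5 = 1.2667
  S[C,C] = ((-2.1667)·(-2.1667) + (-0.1667)·(-0.1667) + (-0.1667)·(-0.1667) + (1.8333)·(1.8333) + (3.8333)·(3.8333) + (-3.1667)·(-3.1667)) / 5 = 32.8333/5 = 6.5667

S is symmetric (S[j,i] = S[i,j]). Assembling:

S = [[5.4667, 2.4667, 2.0667],
 [2.4667, 1.4667, 1.2667],
 [2.0667, 1.2667, 6.5667]]


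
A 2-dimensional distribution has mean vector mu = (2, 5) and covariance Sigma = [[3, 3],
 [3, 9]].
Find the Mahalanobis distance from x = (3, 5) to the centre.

Step 1 — centre the observation: (x - mu) = (1, 0).

Step 2 — invert Sigma. det(Sigma) = 3·9 - (3)² = 18.
  Sigma^{-1} = (1/det) · [[d, -b], [-b, a]] = [[0.5, -0.1667],
 [-0.1667, 0.1667]].

Step 3 — form the quadratic (x - mu)^T · Sigma^{-1} · (x - mu):
  Sigma^{-1} · (x - mu) = (0.5, -0.1667).
  (x - mu)^T · [Sigma^{-1} · (x - mu)] = (1)·(0.5) + (0)·(-0.1667) = 0.5.

Step 4 — take square root: d = √(0.5) ≈ 0.7071.

d(x, mu) = √(0.5) ≈ 0.7071


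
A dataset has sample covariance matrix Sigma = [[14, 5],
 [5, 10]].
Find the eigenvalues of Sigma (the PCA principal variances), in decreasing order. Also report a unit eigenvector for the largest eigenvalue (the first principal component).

Step 1 — characteristic polynomial of 2×2 Sigma:
  det(Sigma - λI) = λ² - trace · λ + det = 0.
  trace = 14 + 10 = 24, det = 14·10 - (5)² = 115.
Step 2 — discriminant:
  Δ = trace² - 4·det = 576 - 460 = 116.
Step 3 — eigenvalues:
  λ = (trace ± √Δ)/2 = (24 ± 10.7703)/2,
  λ_1 = 17.3852,  λ_2 = 6.6148.

Step 4 — unit eigenvector for λ_1: solve (Sigma - λ_1 I)v = 0. First row:
  (14 - 17.3852)·v_x + (5)·v_y = 0, i.e. (-3.3852)·v_x + (5)·v_y = 0,
  so v ∝ (b, λ_1 - a) = (5, 3.3852) = u.
  ||u|| = √((5)² + (3.3852)²) = √(36.4593) ≈ 6.0382,
  v_1 = u/||u|| ≈ (0.8281, 0.5606) (||v_1|| = 1).

λ_1 = 17.3852,  λ_2 = 6.6148;  v_1 ≈ (0.8281, 0.5606)


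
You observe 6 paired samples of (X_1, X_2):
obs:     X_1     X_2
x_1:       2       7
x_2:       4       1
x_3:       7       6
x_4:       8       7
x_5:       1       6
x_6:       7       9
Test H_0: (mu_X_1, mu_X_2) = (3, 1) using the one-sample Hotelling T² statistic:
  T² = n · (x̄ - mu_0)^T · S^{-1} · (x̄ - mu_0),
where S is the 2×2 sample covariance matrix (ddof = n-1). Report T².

Step 1 — sample mean vector:
  mean(X_1) = (2 + 4 + 7 + 8 + 1 + 7) / 6 = 29/6 = 4.8333
  mean(X_2) = (7 + 1 + 6 + 7 + 6 + 9) / 6 = 36/6 = 6
  x̄ = (4.8333, 6),  deviation x̄ - mu_0 = (4.8333, 6) - (3, 1) = (1.8333, 5).

Step 2 — sample covariance matrix, S[i,j] = (1/(n-1)) · Σ_k (x_{k,i} - mean_i) · (x_{k,j} - mean_j), divisor n-1 = 5:
  S[X_1,X_1] = ((-2.8333)·(-2.8333) + (-0.8333)·(-0.8333) + (2.1667)·(2.1667) + (3.1667)·(3.1667) + (-3.8333)·(-3.8333) + (2.1667)·(2.1667)) / 5 = 42.8333/5 = 8.5667
  S[X_1,X_2] = ((-2.8333)·(1) + (-0.8333)·(-5) + (2.1667)·(0) + (3.1667)·(1) + (-3.8333)·(0) + (2.1667)·(3)) / 5 = 11/5 = 2.2
  S[X_2,X_2] = ((1)·(1) + (-5)·(-5) + (0)·(0) + (1)·(1) + (0)·(0) + (3)·(3)) / 5 = 36/5 = 7.2
  S = [[8.5667, 2.2],
 [2.2, 7.2]].

Step 3 — invert S. det(S) = 8.5667·7.2 - (2.2)² = 56.84.
  S^{-1} = (1/det) · [[d, -b], [-b, a]] = [[0.1267, -0.0387],
 [-0.0387, 0.1507]].

Step 4 — quadratic form (x̄ - mu_0)^T · S^{-1} · (x̄ - mu_0):
  S^{-1} · (x̄ - mu_0) = (0.0387, 0.6826),
  (x̄ - mu_0)^T · [...] = (1.8333)·(0.0387) + (5)·(0.6826) = 3.484.

Step 5 — scale by n: T² = 6 · 3.484 = 20.9043.

T² ≈ 20.9043
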